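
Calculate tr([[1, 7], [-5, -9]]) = diagonal: 1 + (-9)
= -8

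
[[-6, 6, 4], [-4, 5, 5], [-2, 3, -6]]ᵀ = [[-6, -4, -2], [6, 5, 3], [4, 5, -6]]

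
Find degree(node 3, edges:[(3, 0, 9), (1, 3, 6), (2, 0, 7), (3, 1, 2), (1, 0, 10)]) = 3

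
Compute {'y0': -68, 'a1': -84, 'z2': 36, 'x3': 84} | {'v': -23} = {'y0': -68, 'a1': -84, 'z2': 36, 'x3': 84, 'v': -23}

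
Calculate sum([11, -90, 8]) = -71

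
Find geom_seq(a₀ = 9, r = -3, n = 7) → a_0 = 9*(-3)^0 = 9
a_1 = 9*(-3)^1 = -27
a_2 = 9*(-3)^2 = 81
...
= [9, -27, 81, -243, 729, -2187, 6561]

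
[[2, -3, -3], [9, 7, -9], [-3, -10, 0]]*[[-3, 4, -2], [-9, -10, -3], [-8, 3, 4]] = [[45, 29, -7], [-18, -61, -75], [99, 88, 36]]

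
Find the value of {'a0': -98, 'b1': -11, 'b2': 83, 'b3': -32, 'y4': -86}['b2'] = 83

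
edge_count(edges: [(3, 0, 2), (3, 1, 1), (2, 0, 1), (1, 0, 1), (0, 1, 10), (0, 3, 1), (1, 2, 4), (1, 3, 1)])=8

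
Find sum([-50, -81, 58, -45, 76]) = (-50) + (-81) + 58 + (-45) + 76
= -42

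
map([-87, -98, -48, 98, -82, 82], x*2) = [-174, -196, -96, 196, -164, 164]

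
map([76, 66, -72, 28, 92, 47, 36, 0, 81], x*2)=[152, 132, -144, 56, 184, 94, 72, 0, 162]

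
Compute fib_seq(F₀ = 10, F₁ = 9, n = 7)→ [10, 9, 19, 28, 47, 75, 122]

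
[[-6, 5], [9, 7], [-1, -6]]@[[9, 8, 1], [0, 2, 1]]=[[-54, -38, -1], [81, 86, 16], [-9, -20, -7]]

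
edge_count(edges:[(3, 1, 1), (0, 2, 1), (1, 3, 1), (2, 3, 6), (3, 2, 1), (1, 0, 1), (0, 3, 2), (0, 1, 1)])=8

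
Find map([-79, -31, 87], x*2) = [-158, -62, 174]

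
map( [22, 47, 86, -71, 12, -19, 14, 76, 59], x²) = (22)²=484, (47)²=2209, (86)²=7396, (-71)²=5041, (12)²=144, (-19)²=361, (14)²=196, (76)²=5776, (59)²=3481
= [484, 2209, 7396, 5041, 144, 361, 196, 5776, 3481]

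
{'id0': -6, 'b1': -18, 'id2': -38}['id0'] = -6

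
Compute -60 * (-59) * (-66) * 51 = -11915640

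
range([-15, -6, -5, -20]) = 15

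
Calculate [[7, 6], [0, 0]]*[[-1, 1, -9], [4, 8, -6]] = [[17, 55, -99], [0, 0, 0]]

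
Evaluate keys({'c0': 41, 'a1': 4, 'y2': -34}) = ['c0', 'a1', 'y2']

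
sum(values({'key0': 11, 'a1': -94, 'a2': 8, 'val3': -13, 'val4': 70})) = -18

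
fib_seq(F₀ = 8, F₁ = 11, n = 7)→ F_2 = F_1 + F_0 = 19
F_3 = F_2 + F_1 = 30
F_4 = F_3 + F_2 = 49
...
= [8, 11, 19, 30, 49, 79, 128]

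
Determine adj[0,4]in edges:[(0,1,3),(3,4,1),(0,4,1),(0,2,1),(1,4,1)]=1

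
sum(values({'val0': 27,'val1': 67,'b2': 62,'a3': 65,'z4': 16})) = 237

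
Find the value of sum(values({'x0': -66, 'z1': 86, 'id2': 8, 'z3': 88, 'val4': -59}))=(-66) + 86 + 8 + 88 + (-59)
= 57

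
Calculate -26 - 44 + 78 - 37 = -29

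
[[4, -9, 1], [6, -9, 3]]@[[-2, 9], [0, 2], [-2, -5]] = C[0][0] = (4)*(-2) + (-9)*(0) + (1)*(-2) = -10
C[0][1] = (4)*(9) + (-9)*(2) + (1)*(-5) = 13
C[1][0] = (6)*(-2) + (-9)*(0) + (3)*(-2) = -18
C[1][1] = (6)*(9) + (-9)*(2) + (3)*(-5) = 21
= [[-10, 13], [-18, 21]]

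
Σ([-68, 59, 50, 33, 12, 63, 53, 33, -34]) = (-68) + 59 + 50 + 33 + 12 + 63 + 53 + 33 + (-34)
= 201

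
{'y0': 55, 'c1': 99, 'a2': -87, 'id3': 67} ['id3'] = 67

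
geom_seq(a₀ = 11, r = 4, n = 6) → [11, 44, 176, 704, 2816, 11264]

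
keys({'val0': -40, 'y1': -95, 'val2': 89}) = ['val0', 'y1', 'val2']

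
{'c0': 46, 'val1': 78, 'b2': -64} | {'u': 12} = {'c0': 46, 'val1': 78, 'b2': -64, 'u': 12}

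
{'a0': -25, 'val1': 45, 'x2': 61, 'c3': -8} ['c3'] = -8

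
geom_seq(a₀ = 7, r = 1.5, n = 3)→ [7.0, 10.5, 15.75]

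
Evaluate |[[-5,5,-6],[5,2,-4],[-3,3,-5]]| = (1)*(-5)*det([[2, -4], [3, -5]]) + (-1)*(5)*det([[5, -4], [-3, -5]]) + (1)*(-6)*det([[5, 2], [-3, 3]])
= -10 + 185 + -126
= 49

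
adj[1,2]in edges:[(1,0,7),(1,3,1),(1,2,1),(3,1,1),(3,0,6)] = 1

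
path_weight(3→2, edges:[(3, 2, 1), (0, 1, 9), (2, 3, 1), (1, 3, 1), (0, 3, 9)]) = w(3→2)=1
= 1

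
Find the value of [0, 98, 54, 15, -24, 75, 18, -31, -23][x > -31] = keep x where x > -31: 0✓, 98✓, 54✓, 15✓, -24✓, 75✓, 18✓, -31✗, -23✓
= [0, 98, 54, 15, -24, 75, 18, -23]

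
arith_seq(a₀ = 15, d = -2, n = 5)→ a_0 = 15 + 0*-2 = 15
a_1 = 15 + 1*-2 = 13
a_2 = 15 + 2*-2 = 11
...
= [15, 13, 11, 9, 7]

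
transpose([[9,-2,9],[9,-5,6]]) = [[9, 9], [-2, -5], [9, 6]]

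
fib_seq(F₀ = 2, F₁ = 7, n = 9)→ F_2 = F_1 + F_0 = 9
F_3 = F_2 + F_1 = 16
F_4 = F_3 + F_2 = 25
...
= [2, 7, 9, 16, 25, 41, 66, 107, 173]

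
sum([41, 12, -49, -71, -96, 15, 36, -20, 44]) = -88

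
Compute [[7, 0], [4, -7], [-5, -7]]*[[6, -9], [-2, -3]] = [[42, -63], [38, -15], [-16, 66]]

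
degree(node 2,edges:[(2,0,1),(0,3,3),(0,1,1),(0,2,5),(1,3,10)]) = incident: (2,0), (0,2)
= 2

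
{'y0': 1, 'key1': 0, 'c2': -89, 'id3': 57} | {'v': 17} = {'y0': 1, 'key1': 0, 'c2': -89, 'id3': 57, 'v': 17}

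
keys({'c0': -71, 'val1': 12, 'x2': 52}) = ['c0', 'val1', 'x2']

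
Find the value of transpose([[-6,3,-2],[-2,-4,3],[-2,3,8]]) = [[-6, -2, -2], [3, -4, 3], [-2, 3, 8]]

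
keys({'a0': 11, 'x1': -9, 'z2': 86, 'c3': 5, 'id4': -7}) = ['a0', 'x1', 'z2', 'c3', 'id4']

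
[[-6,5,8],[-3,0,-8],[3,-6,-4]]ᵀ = [[-6, -3, 3], [5, 0, -6], [8, -8, -4]]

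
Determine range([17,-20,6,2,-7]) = 37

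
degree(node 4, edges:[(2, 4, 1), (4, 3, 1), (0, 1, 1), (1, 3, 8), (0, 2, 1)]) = 2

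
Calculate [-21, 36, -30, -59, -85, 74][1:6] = [36, -30, -59, -85, 74]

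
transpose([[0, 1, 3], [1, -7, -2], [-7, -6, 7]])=[[0, 1, -7], [1, -7, -6], [3, -2, 7]]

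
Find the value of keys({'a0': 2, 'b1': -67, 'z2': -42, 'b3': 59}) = ['a0', 'b1', 'z2', 'b3']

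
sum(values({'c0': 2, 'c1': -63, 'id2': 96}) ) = 35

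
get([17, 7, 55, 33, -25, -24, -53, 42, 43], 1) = 7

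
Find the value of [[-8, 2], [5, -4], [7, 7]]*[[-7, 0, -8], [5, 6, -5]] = [[66, 12, 54], [-55, -24, -20], [-14, 42, -91]]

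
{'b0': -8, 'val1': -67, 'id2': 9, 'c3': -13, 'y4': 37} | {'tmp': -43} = {'b0': -8, 'val1': -67, 'id2': 9, 'c3': -13, 'y4': 37, 'tmp': -43}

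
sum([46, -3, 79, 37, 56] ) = 215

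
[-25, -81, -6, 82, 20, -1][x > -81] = [-25, -6, 82, 20, -1]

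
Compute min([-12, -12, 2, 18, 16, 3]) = -12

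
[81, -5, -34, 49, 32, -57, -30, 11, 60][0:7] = [81, -5, -34, 49, 32, -57, -30]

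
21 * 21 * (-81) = -35721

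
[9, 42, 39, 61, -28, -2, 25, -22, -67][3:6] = [61, -28, -2]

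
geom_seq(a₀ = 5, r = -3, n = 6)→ a_0 = 5*(-3)^0 = 5
a_1 = 5*(-3)^1 = -15
a_2 = 5*(-3)^2 = 45
...
= [5, -15, 45, -135, 405, -1215]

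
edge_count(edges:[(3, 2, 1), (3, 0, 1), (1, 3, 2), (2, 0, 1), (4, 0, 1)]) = 5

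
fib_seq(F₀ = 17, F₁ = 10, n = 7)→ F_2 = F_1 + F_0 = 27
F_3 = F_2 + F_1 = 37
F_4 = F_3 + F_2 = 64
...
= [17, 10, 27, 37, 64, 101, 165]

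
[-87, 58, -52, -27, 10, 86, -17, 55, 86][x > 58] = [86, 86]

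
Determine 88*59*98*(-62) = -31546592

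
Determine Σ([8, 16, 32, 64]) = 120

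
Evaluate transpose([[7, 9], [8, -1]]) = [[7, 8], [9, -1]]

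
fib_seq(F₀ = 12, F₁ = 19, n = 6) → [12, 19, 31, 50, 81, 131]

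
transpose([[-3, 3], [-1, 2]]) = [[-3, -1], [3, 2]]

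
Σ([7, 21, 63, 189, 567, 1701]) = 7 + 21 + 63 + 189 + 567 + 1701
= 2548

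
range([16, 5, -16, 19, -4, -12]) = 35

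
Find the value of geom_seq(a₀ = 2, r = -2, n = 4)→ a_0 = 2*(-2)^0 = 2
a_1 = 2*(-2)^1 = -4
a_2 = 2*(-2)^2 = 8
...
= [2, -4, 8, -16]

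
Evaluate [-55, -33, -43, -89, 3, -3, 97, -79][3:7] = [-89, 3, -3, 97]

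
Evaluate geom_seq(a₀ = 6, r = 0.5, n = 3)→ [6.0, 3.0, 1.5]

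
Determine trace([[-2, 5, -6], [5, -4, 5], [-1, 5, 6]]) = diagonal: (-2) + (-4) + 6
= 0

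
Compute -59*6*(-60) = 21240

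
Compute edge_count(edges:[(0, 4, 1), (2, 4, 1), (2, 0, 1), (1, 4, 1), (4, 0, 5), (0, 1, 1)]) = 6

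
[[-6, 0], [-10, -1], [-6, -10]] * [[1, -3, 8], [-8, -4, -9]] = [[-6, 18, -48], [-2, 34, -71], [74, 58, 42]]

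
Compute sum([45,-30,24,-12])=27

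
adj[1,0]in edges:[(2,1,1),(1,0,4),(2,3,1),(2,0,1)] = 4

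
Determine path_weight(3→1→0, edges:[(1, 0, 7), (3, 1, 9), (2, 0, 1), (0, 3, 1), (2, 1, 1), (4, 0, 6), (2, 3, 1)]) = 16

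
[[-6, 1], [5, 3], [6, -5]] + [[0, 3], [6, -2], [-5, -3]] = [[-6, 4], [11, 1], [1, -8]]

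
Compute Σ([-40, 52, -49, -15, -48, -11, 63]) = -48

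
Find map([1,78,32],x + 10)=[11, 88, 42]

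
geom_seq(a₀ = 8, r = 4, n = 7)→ [8, 32, 128, 512, 2048, 8192, 32768]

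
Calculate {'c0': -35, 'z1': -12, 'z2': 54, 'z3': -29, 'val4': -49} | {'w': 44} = {'c0': -35, 'z1': -12, 'z2': 54, 'z3': -29, 'val4': -49, 'w': 44}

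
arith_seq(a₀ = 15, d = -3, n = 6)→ [15, 12, 9, 6, 3, 0]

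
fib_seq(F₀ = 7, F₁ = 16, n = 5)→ [7, 16, 23, 39, 62]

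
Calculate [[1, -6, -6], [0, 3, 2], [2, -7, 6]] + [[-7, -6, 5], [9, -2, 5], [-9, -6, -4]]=[[-6, -12, -1], [9, 1, 7], [-7, -13, 2]]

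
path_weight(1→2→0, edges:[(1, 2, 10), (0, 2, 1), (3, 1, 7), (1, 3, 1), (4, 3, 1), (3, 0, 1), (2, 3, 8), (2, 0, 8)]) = 18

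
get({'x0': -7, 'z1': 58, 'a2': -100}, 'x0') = -7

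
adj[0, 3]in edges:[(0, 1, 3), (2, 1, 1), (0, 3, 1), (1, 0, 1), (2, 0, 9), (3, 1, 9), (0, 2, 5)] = 1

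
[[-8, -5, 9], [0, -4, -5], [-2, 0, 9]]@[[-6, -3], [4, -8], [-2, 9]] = [[10, 145], [-6, -13], [-6, 87]]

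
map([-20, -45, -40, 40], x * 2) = -20*2=-40, -45*2=-90, -40*2=-80, 40*2=80
= [-40, -90, -80, 80]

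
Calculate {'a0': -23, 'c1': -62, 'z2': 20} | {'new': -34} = {'a0': -23, 'c1': -62, 'z2': 20, 'new': -34}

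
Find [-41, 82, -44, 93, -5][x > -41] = keep x where x > -41: -41✗, 82✓, -44✗, 93✓, -5✓
= [82, 93, -5]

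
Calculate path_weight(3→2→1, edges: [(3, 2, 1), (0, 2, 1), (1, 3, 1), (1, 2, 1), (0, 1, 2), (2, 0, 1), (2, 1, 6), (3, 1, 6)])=w(3→2)=1 + w(2→1)=6
= 7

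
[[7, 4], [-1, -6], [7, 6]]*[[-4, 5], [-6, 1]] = [[-52, 39], [40, -11], [-64, 41]]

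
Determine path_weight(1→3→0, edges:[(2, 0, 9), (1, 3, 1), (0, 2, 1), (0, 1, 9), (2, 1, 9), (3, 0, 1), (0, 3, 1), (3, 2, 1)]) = w(1→3)=1 + w(3→0)=1
= 2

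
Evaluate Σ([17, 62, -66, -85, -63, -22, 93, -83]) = -147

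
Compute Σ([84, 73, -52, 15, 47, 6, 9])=84 + 73 + (-52) + 15 + 47 + 6 + 9
= 182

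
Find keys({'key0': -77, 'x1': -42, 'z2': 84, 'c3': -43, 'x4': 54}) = ['key0', 'x1', 'z2', 'c3', 'x4']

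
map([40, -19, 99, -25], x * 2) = 40*2=80, -19*2=-38, 99*2=198, -25*2=-50
= [80, -38, 198, -50]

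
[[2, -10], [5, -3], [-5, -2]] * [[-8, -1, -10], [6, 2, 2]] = C[0][0] = (2)*(-8) + (-10)*(6) = -76
C[0][1] = (2)*(-1) + (-10)*(2) = -22
C[0][2] = (2)*(-10) + (-10)*(2) = -40
C[1][0] = (5)*(-8) + (-3)*(6) = -58
C[1][1] = (5)*(-1) + (-3)*(2) = -11
C[1][2] = (5)*(-10) + (-3)*(2) = -56
... (3 more cells)
= [[-76, -22, -40], [-58, -11, -56], [28, 1, 46]]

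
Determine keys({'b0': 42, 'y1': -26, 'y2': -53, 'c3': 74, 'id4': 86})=['b0', 'y1', 'y2', 'c3', 'id4']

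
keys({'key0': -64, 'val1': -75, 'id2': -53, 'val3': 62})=['key0', 'val1', 'id2', 'val3']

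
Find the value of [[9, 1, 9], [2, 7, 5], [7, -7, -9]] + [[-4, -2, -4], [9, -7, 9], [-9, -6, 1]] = [[5, -1, 5], [11, 0, 14], [-2, -13, -8]]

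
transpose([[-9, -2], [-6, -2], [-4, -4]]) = [[-9, -6, -4], [-2, -2, -4]]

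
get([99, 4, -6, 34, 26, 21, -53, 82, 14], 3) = 34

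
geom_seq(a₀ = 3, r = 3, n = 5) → a_0 = 3*3^0 = 3
a_1 = 3*3^1 = 9
a_2 = 3*3^2 = 27
...
= [3, 9, 27, 81, 243]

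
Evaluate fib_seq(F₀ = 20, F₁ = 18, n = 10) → [20, 18, 38, 56, 94, 150, 244, 394, 638, 1032]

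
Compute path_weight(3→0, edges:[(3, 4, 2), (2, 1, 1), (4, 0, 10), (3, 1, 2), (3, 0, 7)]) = w(3→0)=7
= 7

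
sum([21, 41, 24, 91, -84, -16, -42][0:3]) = slice → [21, 41, 24]
21 + 41 + 24
= 86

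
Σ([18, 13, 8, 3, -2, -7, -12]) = 18 + 13 + 8 + 3 + (-2) + (-7) + (-12)
= 21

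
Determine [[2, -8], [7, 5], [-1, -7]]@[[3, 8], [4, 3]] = C[0][0] = (2)*(3) + (-8)*(4) = -26
C[0][1] = (2)*(8) + (-8)*(3) = -8
C[1][0] = (7)*(3) + (5)*(4) = 41
C[1][1] = (7)*(8) + (5)*(3) = 71
C[2][0] = (-1)*(3) + (-7)*(4) = -31
C[2][1] = (-1)*(8) + (-7)*(3) = -29
= [[-26, -8], [41, 71], [-31, -29]]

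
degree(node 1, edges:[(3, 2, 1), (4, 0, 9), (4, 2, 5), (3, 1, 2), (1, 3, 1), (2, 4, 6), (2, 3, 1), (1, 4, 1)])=incident: (3,1), (1,3), (1,4)
= 3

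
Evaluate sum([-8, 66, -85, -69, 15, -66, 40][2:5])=slice → [-85, -69, 15]
(-85) + (-69) + 15
= -139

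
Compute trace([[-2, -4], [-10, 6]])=4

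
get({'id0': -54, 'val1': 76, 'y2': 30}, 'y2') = 30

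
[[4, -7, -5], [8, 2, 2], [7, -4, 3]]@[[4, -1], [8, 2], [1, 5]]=C[0][0] = (4)*(4) + (-7)*(8) + (-5)*(1) = -45
C[0][1] = (4)*(-1) + (-7)*(2) + (-5)*(5) = -43
C[1][0] = (8)*(4) + (2)*(8) + (2)*(1) = 50
C[1][1] = (8)*(-1) + (2)*(2) + (2)*(5) = 6
C[2][0] = (7)*(4) + (-4)*(8) + (3)*(1) = -1
C[2][1] = (7)*(-1) + (-4)*(2) + (3)*(5) = 0
= [[-45, -43], [50, 6], [-1, 0]]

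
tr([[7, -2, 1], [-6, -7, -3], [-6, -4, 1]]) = diagonal: 7 + (-7) + 1
= 1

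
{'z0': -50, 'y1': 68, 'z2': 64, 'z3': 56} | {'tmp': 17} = {'z0': -50, 'y1': 68, 'z2': 64, 'z3': 56, 'tmp': 17}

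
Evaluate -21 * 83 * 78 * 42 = -5710068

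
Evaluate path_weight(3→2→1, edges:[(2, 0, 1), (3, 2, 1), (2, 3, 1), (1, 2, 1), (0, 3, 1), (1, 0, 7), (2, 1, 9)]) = w(3→2)=1 + w(2→1)=9
= 10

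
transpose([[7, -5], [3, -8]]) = [[7, 3], [-5, -8]]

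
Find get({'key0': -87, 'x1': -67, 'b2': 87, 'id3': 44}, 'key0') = -87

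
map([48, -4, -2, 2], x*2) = [96, -8, -4, 4]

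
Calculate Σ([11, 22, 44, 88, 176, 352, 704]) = 1397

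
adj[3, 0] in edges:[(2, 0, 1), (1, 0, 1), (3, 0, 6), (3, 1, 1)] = 6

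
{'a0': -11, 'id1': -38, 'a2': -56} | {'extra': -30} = {'a0': -11, 'id1': -38, 'a2': -56, 'extra': -30}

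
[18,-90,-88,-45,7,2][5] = 2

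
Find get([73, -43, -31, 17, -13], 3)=17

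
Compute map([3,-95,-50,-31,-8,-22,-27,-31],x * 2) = [6, -190, -100, -62, -16, -44, -54, -62]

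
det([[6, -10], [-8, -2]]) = -92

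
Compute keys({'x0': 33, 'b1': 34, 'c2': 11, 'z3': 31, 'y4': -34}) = ['x0', 'b1', 'c2', 'z3', 'y4']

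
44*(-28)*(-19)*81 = 1896048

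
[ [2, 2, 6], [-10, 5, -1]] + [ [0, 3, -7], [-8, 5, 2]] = [[2, 5, -1], [-18, 10, 1]]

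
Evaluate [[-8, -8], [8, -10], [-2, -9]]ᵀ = [[-8, 8, -2], [-8, -10, -9]]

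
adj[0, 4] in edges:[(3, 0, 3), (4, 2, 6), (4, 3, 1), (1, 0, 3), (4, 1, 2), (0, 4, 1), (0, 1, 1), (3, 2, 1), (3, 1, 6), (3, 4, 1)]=1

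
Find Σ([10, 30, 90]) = 130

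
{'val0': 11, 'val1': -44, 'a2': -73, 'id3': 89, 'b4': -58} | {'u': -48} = {'val0': 11, 'val1': -44, 'a2': -73, 'id3': 89, 'b4': -58, 'u': -48}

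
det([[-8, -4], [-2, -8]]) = 56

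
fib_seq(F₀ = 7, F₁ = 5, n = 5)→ [7, 5, 12, 17, 29]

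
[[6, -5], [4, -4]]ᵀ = [[6, 4], [-5, -4]]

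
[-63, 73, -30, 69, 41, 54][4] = 41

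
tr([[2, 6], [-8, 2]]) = diagonal: 2 + 2
= 4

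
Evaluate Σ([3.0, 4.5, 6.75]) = 14.25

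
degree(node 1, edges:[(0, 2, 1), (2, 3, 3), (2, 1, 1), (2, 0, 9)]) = incident: (2,1)
= 1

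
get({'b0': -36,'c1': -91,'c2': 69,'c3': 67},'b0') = -36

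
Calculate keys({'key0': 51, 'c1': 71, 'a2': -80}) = ['key0', 'c1', 'a2']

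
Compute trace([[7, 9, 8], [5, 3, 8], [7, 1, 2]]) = diagonal: 7 + 3 + 2
= 12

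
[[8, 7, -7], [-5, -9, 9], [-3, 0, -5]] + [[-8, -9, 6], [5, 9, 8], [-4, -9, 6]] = [[0, -2, -1], [0, 0, 17], [-7, -9, 1]]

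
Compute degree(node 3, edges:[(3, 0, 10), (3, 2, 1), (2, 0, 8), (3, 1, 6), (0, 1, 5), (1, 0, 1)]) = 3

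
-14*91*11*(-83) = 1163162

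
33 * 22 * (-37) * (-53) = 1423686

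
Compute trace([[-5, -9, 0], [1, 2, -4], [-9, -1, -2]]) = -5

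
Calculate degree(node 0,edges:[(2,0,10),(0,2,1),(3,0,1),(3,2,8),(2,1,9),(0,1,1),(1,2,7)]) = incident: (2,0), (0,2), (3,0), (0,1)
= 4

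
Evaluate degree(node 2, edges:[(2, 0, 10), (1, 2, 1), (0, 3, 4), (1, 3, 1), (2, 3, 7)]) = 3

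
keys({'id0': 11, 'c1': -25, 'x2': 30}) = ['id0', 'c1', 'x2']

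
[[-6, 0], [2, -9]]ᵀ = [[-6, 2], [0, -9]]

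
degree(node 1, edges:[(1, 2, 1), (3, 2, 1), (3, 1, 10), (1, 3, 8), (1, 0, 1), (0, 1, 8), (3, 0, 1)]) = incident: (1,2), (3,1), (1,3), (1,0), (0,1)
= 5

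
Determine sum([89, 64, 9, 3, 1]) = 166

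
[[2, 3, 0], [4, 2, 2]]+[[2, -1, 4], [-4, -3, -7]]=[[4, 2, 4], [0, -1, -5]]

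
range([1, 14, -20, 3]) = 34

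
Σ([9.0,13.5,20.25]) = 9.0 + 13.5 + 20.25
= 42.75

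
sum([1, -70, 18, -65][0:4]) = slice → [1, -70, 18, -65]
1 + (-70) + 18 + (-65)
= -116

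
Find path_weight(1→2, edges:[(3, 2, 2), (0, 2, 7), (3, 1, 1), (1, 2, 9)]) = w(1→2)=9
= 9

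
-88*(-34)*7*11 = 230384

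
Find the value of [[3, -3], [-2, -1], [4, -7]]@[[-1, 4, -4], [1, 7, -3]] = [[-6, -9, -3], [1, -15, 11], [-11, -33, 5]]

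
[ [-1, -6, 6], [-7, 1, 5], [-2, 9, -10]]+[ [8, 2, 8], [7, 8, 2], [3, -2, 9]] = [[7, -4, 14], [0, 9, 7], [1, 7, -1]]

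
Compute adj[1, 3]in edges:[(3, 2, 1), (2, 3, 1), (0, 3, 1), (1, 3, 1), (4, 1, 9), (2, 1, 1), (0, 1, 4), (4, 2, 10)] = 1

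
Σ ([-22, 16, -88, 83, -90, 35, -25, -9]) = -100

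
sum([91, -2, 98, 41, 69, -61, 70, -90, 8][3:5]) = 110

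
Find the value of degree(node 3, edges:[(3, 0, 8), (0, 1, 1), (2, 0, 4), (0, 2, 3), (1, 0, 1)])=1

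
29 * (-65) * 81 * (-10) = 1526850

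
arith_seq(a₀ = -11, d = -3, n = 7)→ [-11, -14, -17, -20, -23, -26, -29]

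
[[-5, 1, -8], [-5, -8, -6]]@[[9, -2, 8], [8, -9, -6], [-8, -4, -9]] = [[27, 33, 26], [-61, 106, 62]]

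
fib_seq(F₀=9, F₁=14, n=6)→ [9, 14, 23, 37, 60, 97]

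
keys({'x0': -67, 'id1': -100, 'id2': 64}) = ['x0', 'id1', 'id2']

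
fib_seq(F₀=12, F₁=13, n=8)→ [12, 13, 25, 38, 63, 101, 164, 265]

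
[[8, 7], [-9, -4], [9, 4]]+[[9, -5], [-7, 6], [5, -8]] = [[17, 2], [-16, 2], [14, -4]]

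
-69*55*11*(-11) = 459195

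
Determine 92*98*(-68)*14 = -8583232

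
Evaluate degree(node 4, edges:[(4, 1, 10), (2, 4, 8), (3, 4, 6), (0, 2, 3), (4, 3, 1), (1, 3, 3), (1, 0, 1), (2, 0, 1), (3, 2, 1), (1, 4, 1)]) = incident: (4,1), (2,4), (3,4), (4,3), (1,4)
= 5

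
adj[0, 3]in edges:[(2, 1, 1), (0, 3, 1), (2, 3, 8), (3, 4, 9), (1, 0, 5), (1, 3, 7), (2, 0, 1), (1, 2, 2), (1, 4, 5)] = 1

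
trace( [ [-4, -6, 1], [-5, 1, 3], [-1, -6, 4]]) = 1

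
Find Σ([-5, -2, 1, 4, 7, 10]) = (-5) + (-2) + 1 + 4 + 7 + 10
= 15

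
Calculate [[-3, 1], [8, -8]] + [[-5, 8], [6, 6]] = [[-8, 9], [14, -2]]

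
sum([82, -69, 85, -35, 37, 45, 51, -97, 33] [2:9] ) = 119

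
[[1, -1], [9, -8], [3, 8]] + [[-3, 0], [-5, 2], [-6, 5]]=[[-2, -1], [4, -6], [-3, 13]]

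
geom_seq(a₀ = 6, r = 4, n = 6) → [6, 24, 96, 384, 1536, 6144]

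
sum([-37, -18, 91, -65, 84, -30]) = (-37) + (-18) + 91 + (-65) + 84 + (-30)
= 25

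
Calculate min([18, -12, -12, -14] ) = -14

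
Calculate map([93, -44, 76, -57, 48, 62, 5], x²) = [8649, 1936, 5776, 3249, 2304, 3844, 25]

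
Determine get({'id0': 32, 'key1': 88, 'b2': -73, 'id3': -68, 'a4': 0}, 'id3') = -68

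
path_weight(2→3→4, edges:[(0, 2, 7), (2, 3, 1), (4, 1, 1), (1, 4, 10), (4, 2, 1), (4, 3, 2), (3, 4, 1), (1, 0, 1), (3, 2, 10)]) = 2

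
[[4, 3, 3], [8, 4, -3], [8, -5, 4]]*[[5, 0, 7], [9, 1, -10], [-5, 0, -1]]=[[32, 3, -5], [91, 4, 19], [-25, -5, 102]]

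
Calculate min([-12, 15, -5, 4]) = -12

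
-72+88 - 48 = -32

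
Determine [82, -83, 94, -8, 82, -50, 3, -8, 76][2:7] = [94, -8, 82, -50, 3]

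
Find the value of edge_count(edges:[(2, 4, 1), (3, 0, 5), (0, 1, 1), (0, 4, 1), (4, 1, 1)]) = 5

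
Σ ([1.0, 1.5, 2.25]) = 4.75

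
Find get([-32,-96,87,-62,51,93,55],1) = -96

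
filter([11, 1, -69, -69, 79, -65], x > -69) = keep x where x > -69: 11✓, 1✓, -69✗, -69✗, 79✓, -65✓
= [11, 1, 79, -65]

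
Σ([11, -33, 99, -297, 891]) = 671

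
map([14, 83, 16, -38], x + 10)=[24, 93, 26, -28]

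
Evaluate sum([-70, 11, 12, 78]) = (-70) + 11 + 12 + 78
= 31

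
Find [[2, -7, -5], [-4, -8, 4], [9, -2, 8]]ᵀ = [[2, -4, 9], [-7, -8, -2], [-5, 4, 8]]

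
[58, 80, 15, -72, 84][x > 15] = [58, 80, 84]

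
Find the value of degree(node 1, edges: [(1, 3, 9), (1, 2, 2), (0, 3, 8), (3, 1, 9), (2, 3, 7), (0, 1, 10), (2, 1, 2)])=5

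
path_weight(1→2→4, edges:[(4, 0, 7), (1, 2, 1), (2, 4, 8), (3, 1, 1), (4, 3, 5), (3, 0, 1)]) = w(1→2)=1 + w(2→4)=8
= 9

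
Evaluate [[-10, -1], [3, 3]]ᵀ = [[-10, 3], [-1, 3]]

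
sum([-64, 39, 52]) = 27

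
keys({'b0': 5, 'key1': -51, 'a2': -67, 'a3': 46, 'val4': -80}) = ['b0', 'key1', 'a2', 'a3', 'val4']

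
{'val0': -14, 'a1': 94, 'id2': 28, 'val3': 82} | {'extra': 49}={'val0': -14, 'a1': 94, 'id2': 28, 'val3': 82, 'extra': 49}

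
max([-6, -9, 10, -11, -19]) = 10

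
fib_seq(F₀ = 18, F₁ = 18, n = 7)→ [18, 18, 36, 54, 90, 144, 234]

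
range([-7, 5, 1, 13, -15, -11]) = 28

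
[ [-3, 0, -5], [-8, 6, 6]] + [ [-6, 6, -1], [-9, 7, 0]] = [[-9, 6, -6], [-17, 13, 6]]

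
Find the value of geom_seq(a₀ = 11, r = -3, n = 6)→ [11, -33, 99, -297, 891, -2673]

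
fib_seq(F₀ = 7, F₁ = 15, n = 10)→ [7, 15, 22, 37, 59, 96, 155, 251, 406, 657]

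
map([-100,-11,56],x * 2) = [-200, -22, 112]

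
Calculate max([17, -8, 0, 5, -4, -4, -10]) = 17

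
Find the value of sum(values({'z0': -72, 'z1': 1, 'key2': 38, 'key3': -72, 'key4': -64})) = (-72) + 1 + 38 + (-72) + (-64)
= -169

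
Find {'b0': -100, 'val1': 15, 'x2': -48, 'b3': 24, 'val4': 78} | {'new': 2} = {'b0': -100, 'val1': 15, 'x2': -48, 'b3': 24, 'val4': 78, 'new': 2}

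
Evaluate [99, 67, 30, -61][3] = -61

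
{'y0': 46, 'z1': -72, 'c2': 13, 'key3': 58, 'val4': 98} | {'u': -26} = {'y0': 46, 'z1': -72, 'c2': 13, 'key3': 58, 'val4': 98, 'u': -26}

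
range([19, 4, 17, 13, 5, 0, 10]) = 19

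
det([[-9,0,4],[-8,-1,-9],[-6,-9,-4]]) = 957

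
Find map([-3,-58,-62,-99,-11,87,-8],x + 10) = [7, -48, -52, -89, -1, 97, 2]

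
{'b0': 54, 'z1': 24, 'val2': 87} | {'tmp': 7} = {'b0': 54, 'z1': 24, 'val2': 87, 'tmp': 7}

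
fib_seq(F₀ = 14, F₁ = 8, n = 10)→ [14, 8, 22, 30, 52, 82, 134, 216, 350, 566]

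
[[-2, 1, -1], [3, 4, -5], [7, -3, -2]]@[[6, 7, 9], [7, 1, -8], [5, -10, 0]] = [[-10, -3, -26], [21, 75, -5], [11, 66, 87]]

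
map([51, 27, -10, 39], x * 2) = [102, 54, -20, 78]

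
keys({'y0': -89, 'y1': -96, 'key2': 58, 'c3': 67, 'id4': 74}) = ['y0', 'y1', 'key2', 'c3', 'id4']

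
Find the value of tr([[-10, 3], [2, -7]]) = diagonal: (-10) + (-7)
= -17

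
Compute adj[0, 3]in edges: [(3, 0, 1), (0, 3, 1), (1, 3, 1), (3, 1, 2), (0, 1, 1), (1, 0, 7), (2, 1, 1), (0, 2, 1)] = 1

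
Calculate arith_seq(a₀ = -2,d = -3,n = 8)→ a_0 = -2 + 0*-3 = -2
a_1 = -2 + 1*-3 = -5
a_2 = -2 + 2*-3 = -8
...
= [-2, -5, -8, -11, -14, -17, -20, -23]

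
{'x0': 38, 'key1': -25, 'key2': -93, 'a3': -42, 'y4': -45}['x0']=38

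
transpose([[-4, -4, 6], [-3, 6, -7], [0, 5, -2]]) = [[-4, -3, 0], [-4, 6, 5], [6, -7, -2]]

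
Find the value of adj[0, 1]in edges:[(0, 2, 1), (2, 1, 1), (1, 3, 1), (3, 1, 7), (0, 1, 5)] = 5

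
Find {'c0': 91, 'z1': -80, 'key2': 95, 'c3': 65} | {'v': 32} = {'c0': 91, 'z1': -80, 'key2': 95, 'c3': 65, 'v': 32}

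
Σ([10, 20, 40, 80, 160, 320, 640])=10 + 20 + 40 + 80 + 160 + 320 + 640
= 1270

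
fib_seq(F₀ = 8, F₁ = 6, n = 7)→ [8, 6, 14, 20, 34, 54, 88]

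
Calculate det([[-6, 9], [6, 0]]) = (-6)*(0) - (9)*(6)
= -54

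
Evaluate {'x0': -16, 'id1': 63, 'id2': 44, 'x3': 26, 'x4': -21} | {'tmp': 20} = {'x0': -16, 'id1': 63, 'id2': 44, 'x3': 26, 'x4': -21, 'tmp': 20}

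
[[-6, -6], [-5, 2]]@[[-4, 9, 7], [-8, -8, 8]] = [[72, -6, -90], [4, -61, -19]]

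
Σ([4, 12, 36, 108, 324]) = 4 + 12 + 36 + 108 + 324
= 484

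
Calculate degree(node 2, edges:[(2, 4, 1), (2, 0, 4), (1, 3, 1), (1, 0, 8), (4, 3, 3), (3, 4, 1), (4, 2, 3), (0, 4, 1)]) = incident: (2,4), (2,0), (4,2)
= 3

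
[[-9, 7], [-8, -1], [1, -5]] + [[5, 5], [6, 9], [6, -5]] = [[-4, 12], [-2, 8], [7, -10]]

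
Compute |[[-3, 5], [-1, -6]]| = 23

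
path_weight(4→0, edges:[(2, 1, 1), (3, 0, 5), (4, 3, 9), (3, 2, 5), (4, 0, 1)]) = w(4→0)=1
= 1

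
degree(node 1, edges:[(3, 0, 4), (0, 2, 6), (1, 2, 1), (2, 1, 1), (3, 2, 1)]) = incident: (1,2), (2,1)
= 2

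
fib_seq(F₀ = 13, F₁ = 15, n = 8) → F_2 = F_1 + F_0 = 28
F_3 = F_2 + F_1 = 43
F_4 = F_3 + F_2 = 71
...
= [13, 15, 28, 43, 71, 114, 185, 299]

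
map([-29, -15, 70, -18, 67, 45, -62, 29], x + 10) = -29+10=-19, -15+10=-5, 70+10=80, -18+10=-8, 67+10=77, 45+10=55, -62+10=-52, 29+10=39
= [-19, -5, 80, -8, 77, 55, -52, 39]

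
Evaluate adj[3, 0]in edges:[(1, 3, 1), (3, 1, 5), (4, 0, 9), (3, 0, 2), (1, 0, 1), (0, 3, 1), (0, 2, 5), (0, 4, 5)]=2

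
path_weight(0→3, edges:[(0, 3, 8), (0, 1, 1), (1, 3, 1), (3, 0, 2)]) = 8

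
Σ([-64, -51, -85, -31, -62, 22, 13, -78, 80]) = -256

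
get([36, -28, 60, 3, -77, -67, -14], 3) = 3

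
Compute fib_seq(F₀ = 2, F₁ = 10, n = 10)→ [2, 10, 12, 22, 34, 56, 90, 146, 236, 382]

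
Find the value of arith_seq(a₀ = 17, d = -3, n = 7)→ a_0 = 17 + 0*-3 = 17
a_1 = 17 + 1*-3 = 14
a_2 = 17 + 2*-3 = 11
...
= [17, 14, 11, 8, 5, 2, -1]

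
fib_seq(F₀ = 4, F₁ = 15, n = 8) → F_2 = F_1 + F_0 = 19
F_3 = F_2 + F_1 = 34
F_4 = F_3 + F_2 = 53
...
= [4, 15, 19, 34, 53, 87, 140, 227]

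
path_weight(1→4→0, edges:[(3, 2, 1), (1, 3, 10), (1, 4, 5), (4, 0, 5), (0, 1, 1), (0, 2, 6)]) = w(1→4)=5 + w(4→0)=5
= 10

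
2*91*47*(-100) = -855400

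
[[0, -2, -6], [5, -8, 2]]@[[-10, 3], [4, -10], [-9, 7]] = [[46, -22], [-100, 109]]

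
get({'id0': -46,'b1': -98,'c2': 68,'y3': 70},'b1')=-98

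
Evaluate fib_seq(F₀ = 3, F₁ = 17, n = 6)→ F_2 = F_1 + F_0 = 20
F_3 = F_2 + F_1 = 37
F_4 = F_3 + F_2 = 57
...
= [3, 17, 20, 37, 57, 94]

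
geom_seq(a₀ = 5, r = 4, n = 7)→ [5, 20, 80, 320, 1280, 5120, 20480]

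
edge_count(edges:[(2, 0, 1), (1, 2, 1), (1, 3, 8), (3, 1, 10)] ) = 4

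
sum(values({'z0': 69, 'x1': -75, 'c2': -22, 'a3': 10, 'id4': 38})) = 20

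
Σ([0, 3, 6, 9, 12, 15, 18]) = 63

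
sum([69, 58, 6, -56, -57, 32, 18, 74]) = 69 + 58 + 6 + (-56) + (-57) + 32 + 18 + 74
= 144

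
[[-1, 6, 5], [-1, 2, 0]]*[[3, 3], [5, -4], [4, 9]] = [[47, 18], [7, -11]]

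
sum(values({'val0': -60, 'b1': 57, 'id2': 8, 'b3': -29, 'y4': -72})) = -96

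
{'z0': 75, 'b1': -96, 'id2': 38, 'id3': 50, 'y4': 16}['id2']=38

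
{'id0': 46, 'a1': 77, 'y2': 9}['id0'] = 46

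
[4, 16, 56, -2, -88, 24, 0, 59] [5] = 24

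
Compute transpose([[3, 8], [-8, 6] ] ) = [[3, -8], [8, 6]]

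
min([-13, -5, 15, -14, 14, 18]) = -14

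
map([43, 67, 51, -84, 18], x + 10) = [53, 77, 61, -74, 28]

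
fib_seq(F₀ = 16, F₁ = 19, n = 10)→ F_2 = F_1 + F_0 = 35
F_3 = F_2 + F_1 = 54
F_4 = F_3 + F_2 = 89
...
= [16, 19, 35, 54, 89, 143, 232, 375, 607, 982]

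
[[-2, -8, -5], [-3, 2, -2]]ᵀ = [[-2, -3], [-8, 2], [-5, -2]]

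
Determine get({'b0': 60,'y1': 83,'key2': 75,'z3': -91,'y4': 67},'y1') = 83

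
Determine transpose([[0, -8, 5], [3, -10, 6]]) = [[0, 3], [-8, -10], [5, 6]]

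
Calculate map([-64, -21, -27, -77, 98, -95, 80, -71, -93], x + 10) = -64+10=-54, -21+10=-11, -27+10=-17, -77+10=-67, 98+10=108, -95+10=-85, 80+10=90, -71+10=-61, -93+10=-83
= [-54, -11, -17, -67, 108, -85, 90, -61, -83]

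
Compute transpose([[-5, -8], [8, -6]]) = [[-5, 8], [-8, -6]]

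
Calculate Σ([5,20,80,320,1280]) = 5 + 20 + 80 + 320 + 1280
= 1705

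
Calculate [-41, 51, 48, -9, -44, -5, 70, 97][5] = -5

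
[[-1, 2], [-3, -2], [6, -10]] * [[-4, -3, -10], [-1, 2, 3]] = [[2, 7, 16], [14, 5, 24], [-14, -38, -90]]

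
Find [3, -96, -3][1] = -96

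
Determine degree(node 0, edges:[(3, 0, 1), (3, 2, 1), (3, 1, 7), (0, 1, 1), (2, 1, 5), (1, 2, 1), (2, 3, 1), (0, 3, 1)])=incident: (3,0), (0,1), (0,3)
= 3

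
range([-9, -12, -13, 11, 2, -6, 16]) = 29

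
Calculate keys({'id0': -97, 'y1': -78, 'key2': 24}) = ['id0', 'y1', 'key2']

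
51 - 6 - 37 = 8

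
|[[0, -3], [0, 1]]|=(0)*(1) - (-3)*(0)
= 0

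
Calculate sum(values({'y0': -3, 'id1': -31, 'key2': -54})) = -88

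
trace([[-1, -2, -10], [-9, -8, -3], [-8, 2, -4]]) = -13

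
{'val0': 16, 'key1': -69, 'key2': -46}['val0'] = 16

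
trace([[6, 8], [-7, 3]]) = 9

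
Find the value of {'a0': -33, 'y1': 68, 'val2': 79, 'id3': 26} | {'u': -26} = {'a0': -33, 'y1': 68, 'val2': 79, 'id3': 26, 'u': -26}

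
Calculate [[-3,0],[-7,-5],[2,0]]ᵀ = [[-3, -7, 2], [0, -5, 0]]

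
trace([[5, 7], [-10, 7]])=12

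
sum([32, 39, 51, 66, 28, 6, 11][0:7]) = slice → [32, 39, 51, 66, 28, 6, 11]
32 + 39 + 51 + 66 + 28 + 6 + 11
= 233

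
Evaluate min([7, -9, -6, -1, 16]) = -9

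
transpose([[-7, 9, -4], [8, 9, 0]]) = [[-7, 8], [9, 9], [-4, 0]]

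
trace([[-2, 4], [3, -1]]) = -3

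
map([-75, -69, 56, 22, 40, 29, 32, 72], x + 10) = [-65, -59, 66, 32, 50, 39, 42, 82]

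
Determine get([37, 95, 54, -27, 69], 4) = 69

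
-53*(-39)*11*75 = 1705275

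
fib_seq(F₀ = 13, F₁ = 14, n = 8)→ [13, 14, 27, 41, 68, 109, 177, 286]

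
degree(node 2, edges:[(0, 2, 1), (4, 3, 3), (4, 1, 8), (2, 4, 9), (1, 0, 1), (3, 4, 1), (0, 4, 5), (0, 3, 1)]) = incident: (0,2), (2,4)
= 2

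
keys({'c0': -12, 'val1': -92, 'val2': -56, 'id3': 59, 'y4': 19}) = ['c0', 'val1', 'val2', 'id3', 'y4']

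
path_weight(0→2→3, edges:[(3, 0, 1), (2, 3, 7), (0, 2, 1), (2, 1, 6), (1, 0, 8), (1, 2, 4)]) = w(0→2)=1 + w(2→3)=7
= 8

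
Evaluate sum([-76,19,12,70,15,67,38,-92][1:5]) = slice → [19, 12, 70, 15]
19 + 12 + 70 + 15
= 116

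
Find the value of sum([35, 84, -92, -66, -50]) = -89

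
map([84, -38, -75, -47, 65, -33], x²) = [7056, 1444, 5625, 2209, 4225, 1089]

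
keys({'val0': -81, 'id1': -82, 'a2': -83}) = ['val0', 'id1', 'a2']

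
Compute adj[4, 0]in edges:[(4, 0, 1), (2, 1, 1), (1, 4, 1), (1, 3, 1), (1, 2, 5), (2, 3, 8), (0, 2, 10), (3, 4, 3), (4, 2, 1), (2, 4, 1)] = 1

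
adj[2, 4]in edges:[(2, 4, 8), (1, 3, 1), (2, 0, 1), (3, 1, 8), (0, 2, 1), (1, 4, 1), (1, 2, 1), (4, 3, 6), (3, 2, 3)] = 8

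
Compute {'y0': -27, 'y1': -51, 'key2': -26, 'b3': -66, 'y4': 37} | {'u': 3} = {'y0': -27, 'y1': -51, 'key2': -26, 'b3': -66, 'y4': 37, 'u': 3}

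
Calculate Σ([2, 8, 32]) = 42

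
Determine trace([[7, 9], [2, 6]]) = 13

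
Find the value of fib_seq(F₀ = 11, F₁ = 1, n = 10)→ [11, 1, 12, 13, 25, 38, 63, 101, 164, 265]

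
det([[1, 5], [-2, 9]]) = (1)*(9) - (5)*(-2)
= 19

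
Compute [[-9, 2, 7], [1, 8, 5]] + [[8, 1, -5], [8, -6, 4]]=[[-1, 3, 2], [9, 2, 9]]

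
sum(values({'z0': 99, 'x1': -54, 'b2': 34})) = 99 + (-54) + 34
= 79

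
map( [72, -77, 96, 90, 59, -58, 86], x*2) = [144, -154, 192, 180, 118, -116, 172]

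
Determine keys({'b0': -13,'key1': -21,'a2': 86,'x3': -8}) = ['b0', 'key1', 'a2', 'x3']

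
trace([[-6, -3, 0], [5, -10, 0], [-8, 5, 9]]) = diagonal: (-6) + (-10) + 9
= -7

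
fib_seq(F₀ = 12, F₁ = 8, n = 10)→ [12, 8, 20, 28, 48, 76, 124, 200, 324, 524]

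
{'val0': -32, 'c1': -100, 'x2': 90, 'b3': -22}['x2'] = 90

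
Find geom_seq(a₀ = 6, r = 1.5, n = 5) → [6.0, 9.0, 13.5, 20.25, 30.375]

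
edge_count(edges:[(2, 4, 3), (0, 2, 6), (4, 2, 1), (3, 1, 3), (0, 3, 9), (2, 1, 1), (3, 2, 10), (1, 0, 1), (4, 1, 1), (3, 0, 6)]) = 10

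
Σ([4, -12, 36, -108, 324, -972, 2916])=2188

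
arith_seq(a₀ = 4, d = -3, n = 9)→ a_0 = 4 + 0*-3 = 4
a_1 = 4 + 1*-3 = 1
a_2 = 4 + 2*-3 = -2
...
= [4, 1, -2, -5, -8, -11, -14, -17, -20]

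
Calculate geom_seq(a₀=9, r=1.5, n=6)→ a_0 = 9*1.5^0 = 9.0
a_1 = 9*1.5^1 = 13.5
a_2 = 9*1.5^2 = 20.25
...
= [9.0, 13.5, 20.25, 30.375, 45.5625, 68.34375]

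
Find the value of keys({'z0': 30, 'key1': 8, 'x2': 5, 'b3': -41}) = ['z0', 'key1', 'x2', 'b3']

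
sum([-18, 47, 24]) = (-18) + 47 + 24
= 53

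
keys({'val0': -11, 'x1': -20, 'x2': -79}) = ['val0', 'x1', 'x2']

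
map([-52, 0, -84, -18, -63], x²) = [2704, 0, 7056, 324, 3969]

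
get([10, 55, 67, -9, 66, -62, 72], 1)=55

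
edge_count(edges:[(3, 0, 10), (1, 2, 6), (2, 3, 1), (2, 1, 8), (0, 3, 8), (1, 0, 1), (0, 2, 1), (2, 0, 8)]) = 8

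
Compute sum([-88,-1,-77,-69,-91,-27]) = (-88) + (-1) + (-77) + (-69) + (-91) + (-27)
= -353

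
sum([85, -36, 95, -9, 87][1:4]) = slice → [-36, 95, -9]
(-36) + 95 + (-9)
= 50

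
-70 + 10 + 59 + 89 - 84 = 4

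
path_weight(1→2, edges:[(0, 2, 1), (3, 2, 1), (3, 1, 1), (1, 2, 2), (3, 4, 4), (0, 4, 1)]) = 2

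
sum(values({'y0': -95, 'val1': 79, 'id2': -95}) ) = (-95) + 79 + (-95)
= -111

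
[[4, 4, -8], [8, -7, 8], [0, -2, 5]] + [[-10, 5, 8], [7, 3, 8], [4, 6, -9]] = [[-6, 9, 0], [15, -4, 16], [4, 4, -4]]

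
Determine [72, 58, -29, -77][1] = 58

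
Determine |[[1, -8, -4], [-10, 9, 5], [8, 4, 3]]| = (1)*(1)*det([[9, 5], [4, 3]]) + (-1)*(-8)*det([[-10, 5], [8, 3]]) + (1)*(-4)*det([[-10, 9], [8, 4]])
= 7 + -560 + 448
= -105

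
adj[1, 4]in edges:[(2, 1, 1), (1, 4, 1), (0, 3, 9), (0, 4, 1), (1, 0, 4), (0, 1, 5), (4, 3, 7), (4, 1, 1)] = 1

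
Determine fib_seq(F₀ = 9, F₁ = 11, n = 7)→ [9, 11, 20, 31, 51, 82, 133]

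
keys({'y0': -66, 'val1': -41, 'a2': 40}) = ['y0', 'val1', 'a2']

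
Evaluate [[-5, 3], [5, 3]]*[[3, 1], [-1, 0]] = [[-18, -5], [12, 5]]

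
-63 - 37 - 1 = -101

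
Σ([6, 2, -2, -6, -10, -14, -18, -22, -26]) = -90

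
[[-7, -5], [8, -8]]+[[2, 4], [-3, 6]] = [[-5, -1], [5, -2]]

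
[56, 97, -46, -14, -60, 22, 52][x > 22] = keep x where x > 22: 56✓, 97✓, -46✗, -14✗, -60✗, 22✗, 52✓
= [56, 97, 52]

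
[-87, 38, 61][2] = 61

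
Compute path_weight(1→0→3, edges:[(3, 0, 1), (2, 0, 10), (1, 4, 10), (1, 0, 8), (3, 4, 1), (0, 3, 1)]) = 9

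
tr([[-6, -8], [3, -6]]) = diagonal: (-6) + (-6)
= -12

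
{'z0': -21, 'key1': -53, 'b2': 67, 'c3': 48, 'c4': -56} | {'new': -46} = {'z0': -21, 'key1': -53, 'b2': 67, 'c3': 48, 'c4': -56, 'new': -46}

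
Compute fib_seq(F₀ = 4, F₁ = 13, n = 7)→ [4, 13, 17, 30, 47, 77, 124]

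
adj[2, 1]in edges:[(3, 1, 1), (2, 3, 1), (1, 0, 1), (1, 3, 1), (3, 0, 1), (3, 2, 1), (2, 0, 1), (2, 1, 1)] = 1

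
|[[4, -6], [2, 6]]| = 36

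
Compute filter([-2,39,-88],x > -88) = [-2, 39]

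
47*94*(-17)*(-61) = 4581466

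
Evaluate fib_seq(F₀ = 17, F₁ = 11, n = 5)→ F_2 = F_1 + F_0 = 28
F_3 = F_2 + F_1 = 39
F_4 = F_3 + F_2 = 67
= [17, 11, 28, 39, 67]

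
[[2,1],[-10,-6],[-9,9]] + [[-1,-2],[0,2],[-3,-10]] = [[1, -1], [-10, -4], [-12, -1]]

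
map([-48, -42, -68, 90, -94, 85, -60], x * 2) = -48*2=-96, -42*2=-84, -68*2=-136, 90*2=180, -94*2=-188, 85*2=170, -60*2=-120
= [-96, -84, -136, 180, -188, 170, -120]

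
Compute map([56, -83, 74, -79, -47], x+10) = [66, -73, 84, -69, -37]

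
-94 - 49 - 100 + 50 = -193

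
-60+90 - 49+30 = 11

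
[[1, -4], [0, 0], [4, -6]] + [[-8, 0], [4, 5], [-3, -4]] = [[-7, -4], [4, 5], [1, -10]]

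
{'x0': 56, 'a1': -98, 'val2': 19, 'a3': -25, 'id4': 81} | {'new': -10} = {'x0': 56, 'a1': -98, 'val2': 19, 'a3': -25, 'id4': 81, 'new': -10}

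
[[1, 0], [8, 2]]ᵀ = [[1, 8], [0, 2]]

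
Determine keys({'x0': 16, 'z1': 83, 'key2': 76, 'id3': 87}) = ['x0', 'z1', 'key2', 'id3']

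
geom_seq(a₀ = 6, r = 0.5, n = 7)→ [6.0, 3.0, 1.5, 0.75, 0.375, 0.1875, 0.09375]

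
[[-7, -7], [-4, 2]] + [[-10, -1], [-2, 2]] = [[-17, -8], [-6, 4]]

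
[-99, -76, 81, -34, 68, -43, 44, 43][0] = -99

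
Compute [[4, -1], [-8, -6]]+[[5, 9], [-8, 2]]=[[9, 8], [-16, -4]]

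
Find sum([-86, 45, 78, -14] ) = (-86) + 45 + 78 + (-14)
= 23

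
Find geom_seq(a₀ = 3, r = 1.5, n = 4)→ [3.0, 4.5, 6.75, 10.125]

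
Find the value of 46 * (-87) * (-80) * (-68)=-21770880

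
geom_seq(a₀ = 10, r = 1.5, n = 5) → [10.0, 15.0, 22.5, 33.75, 50.625]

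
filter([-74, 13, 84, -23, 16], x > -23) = keep x where x > -23: -74✗, 13✓, 84✓, -23✗, 16✓
= [13, 84, 16]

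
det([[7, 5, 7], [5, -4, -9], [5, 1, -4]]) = (1)*(7)*det([[-4, -9], [1, -4]]) + (-1)*(5)*det([[5, -9], [5, -4]]) + (1)*(7)*det([[5, -4], [5, 1]])
= 175 + -125 + 175
= 225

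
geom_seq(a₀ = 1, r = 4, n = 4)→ [1, 4, 16, 64]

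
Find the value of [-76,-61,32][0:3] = [-76, -61, 32]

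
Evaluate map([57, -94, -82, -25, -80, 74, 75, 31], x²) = (57)²=3249, (-94)²=8836, (-82)²=6724, (-25)²=625, (-80)²=6400, (74)²=5476, (75)²=5625, (31)²=961
= [3249, 8836, 6724, 625, 6400, 5476, 5625, 961]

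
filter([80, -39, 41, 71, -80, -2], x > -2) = [80, 41, 71]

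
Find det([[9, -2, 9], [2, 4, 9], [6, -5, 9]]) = 351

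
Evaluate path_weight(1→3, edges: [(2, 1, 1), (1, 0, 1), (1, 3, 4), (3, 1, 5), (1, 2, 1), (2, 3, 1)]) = 4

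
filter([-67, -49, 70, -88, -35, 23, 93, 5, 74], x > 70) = [93, 74]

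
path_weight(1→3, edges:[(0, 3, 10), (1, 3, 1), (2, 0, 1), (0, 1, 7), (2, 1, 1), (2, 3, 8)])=1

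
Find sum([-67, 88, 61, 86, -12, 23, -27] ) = 152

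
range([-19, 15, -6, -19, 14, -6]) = 34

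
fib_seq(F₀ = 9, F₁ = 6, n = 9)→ F_2 = F_1 + F_0 = 15
F_3 = F_2 + F_1 = 21
F_4 = F_3 + F_2 = 36
...
= [9, 6, 15, 21, 36, 57, 93, 150, 243]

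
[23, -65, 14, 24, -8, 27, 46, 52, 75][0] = 23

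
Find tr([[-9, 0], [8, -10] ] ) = -19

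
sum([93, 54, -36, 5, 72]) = 93 + 54 + (-36) + 5 + 72
= 188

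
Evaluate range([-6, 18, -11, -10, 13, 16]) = 29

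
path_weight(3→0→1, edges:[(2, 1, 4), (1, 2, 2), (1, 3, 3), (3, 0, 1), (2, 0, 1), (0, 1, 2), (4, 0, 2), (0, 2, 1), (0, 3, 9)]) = w(3→0)=1 + w(0→1)=2
= 3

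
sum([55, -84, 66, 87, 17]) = 55 + (-84) + 66 + 87 + 17
= 141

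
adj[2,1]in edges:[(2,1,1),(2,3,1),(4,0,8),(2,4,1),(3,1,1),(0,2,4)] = 1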